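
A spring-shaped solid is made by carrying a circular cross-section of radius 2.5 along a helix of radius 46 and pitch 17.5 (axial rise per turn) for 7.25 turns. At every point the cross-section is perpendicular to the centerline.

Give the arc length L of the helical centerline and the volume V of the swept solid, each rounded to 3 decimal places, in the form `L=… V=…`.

L=2099.280 V=41219.263

2πR = 2π·46 = 289.026524
per-turn = √(289.026524² + 17.5²) = √(83536.3317 + 306.25) = √83842.5817 = 289.555835
L = 7.25 × 289.555835 = 2099.279805
V = π·2.5² × L = 19.634954 × 2099.279805 = 41219.262575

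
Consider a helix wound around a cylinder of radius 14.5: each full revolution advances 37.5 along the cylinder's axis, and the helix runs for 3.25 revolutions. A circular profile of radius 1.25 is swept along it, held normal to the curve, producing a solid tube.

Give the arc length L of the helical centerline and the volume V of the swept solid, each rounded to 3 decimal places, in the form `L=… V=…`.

L=320.197 V=1571.761

2πR = 2π·14.5 = 91.106187
per-turn = √(91.106187² + 37.5²) = √(8300.3373 + 1406.25) = √9706.5873 = 98.522014
L = 3.25 × 98.522014 = 320.196546
V = π·1.25² × L = 4.908739 × 320.196546 = 1571.761122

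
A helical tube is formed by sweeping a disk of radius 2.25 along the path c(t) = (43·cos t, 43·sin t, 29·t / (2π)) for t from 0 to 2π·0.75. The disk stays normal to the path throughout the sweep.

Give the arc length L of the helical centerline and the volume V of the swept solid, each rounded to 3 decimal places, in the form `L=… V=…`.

2πR = 2π·43 = 270.176968
per-turn = √(270.176968² + 29²) = √(72995.5942 + 841) = √73836.5942 = 271.728898
L = 0.75 × 271.728898 = 203.796674
V = π·2.25² × L = 15.904313 × 203.796674 = 3241.246048

L=203.797 V=3241.246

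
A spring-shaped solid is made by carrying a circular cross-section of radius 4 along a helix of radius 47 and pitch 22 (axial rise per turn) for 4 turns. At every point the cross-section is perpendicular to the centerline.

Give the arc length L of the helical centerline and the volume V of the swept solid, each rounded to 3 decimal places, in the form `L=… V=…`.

L=1184.512 V=59540.078

2πR = 2π·47 = 295.309709
per-turn = √(295.309709² + 22²) = √(87207.8245 + 484) = √87691.8245 = 296.128054
L = 4 × 296.128054 = 1184.512217
V = π·4² × L = 50.265482 × 1184.512217 = 59540.078055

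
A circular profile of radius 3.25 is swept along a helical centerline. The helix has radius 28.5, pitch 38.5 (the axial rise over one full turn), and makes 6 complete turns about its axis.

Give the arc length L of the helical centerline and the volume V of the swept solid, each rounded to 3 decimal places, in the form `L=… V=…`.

2πR = 2π·28.5 = 179.070781
per-turn = √(179.070781² + 38.5²) = √(32066.3447 + 1482.25) = √33548.5947 = 183.162755
L = 6 × 183.162755 = 1098.976528
V = π·3.25² × L = 33.183072 × 1098.976528 = 36467.417700

L=1098.977 V=36467.418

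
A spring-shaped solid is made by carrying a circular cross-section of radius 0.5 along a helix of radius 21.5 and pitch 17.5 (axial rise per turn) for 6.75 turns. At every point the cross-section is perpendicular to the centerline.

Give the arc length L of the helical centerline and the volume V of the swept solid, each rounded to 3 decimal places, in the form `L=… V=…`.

2πR = 2π·21.5 = 135.088484
per-turn = √(135.088484² + 17.5²) = √(18248.8985 + 306.25) = √18555.1485 = 136.217284
L = 6.75 × 136.217284 = 919.466669
V = π·0.5² × L = 0.785398 × 919.466669 = 722.147433

L=919.467 V=722.147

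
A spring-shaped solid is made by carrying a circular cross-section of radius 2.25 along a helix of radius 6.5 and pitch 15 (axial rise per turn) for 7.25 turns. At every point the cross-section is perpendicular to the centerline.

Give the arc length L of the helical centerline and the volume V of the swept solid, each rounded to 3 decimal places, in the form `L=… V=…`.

2πR = 2π·6.5 = 40.840704
per-turn = √(40.840704² + 15²) = √(1667.9631 + 225) = √1892.9631 = 43.508196
L = 7.25 × 43.508196 = 315.434423
V = π·2.25² × L = 15.904313 × 315.434423 = 5016.767735

L=315.434 V=5016.768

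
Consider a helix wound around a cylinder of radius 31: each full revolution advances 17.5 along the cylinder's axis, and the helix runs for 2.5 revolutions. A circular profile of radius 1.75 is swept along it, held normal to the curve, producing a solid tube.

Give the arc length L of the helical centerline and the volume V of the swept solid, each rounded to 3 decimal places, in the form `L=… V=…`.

L=488.908 V=4703.849

2πR = 2π·31 = 194.778745
per-turn = √(194.778745² + 17.5²) = √(37938.7593 + 306.25) = √38245.0093 = 195.563313
L = 2.5 × 195.563313 = 488.908282
V = π·1.75² × L = 9.621128 × 488.908282 = 4703.848918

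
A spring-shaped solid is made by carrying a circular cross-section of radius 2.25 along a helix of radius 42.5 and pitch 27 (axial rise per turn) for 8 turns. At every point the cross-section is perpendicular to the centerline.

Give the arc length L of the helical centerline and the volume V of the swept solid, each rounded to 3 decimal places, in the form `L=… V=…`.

2πR = 2π·42.5 = 267.035376
per-turn = √(267.035376² + 27²) = √(71307.8918 + 729) = √72036.8918 = 268.396892
L = 8 × 268.396892 = 2147.175138
V = π·2.25² × L = 15.904313 × 2147.175138 = 34149.345057

L=2147.175 V=34149.345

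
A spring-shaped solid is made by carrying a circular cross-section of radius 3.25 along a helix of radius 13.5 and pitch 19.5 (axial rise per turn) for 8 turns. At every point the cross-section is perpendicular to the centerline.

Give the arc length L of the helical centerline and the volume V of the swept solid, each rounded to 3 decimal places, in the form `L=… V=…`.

L=696.285 V=23104.863

2πR = 2π·13.5 = 84.823002
per-turn = √(84.823002² + 19.5²) = √(7194.9416 + 380.25) = √7575.1916 = 87.035577
L = 8 × 87.035577 = 696.284613
V = π·3.25² × L = 33.183072 × 696.284613 = 23104.862742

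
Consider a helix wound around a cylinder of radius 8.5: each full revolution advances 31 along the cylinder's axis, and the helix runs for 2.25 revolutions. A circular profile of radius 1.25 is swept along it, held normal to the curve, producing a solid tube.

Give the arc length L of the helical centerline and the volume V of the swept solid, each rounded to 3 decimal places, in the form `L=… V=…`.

L=138.942 V=682.030

2πR = 2π·8.5 = 53.407075
per-turn = √(53.407075² + 31²) = √(2852.3157 + 961) = √3813.3157 = 61.752050
L = 2.25 × 61.752050 = 138.942112
V = π·1.25² × L = 4.908739 × 138.942112 = 682.030499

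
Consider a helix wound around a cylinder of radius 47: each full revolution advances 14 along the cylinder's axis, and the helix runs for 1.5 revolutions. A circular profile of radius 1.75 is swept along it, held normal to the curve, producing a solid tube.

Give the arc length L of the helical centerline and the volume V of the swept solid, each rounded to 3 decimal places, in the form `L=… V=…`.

2πR = 2π·47 = 295.309709
per-turn = √(295.309709² + 14²) = √(87207.8245 + 196) = √87403.8245 = 295.641378
L = 1.5 × 295.641378 = 443.462067
V = π·1.75² × L = 9.621128 × 443.462067 = 4266.605091

L=443.462 V=4266.605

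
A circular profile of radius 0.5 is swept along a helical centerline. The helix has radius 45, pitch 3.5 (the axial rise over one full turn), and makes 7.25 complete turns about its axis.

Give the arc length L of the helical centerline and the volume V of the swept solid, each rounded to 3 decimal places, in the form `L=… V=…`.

2πR = 2π·45 = 282.743339
per-turn = √(282.743339² + 3.5²) = √(79943.7956 + 12.25) = √79956.0456 = 282.765001
L = 7.25 × 282.765001 = 2050.046255
V = π·0.5² × L = 0.785398 × 2050.046255 = 1610.102564

L=2050.046 V=1610.103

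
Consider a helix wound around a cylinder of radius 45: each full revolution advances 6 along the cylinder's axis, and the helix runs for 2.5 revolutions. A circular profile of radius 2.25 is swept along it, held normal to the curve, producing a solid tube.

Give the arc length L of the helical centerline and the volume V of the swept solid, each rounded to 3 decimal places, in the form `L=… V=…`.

2πR = 2π·45 = 282.743339
per-turn = √(282.743339² + 6²) = √(79943.7956 + 36) = √79979.7956 = 282.806994
L = 2.5 × 282.806994 = 707.017484
V = π·2.25² × L = 15.904313 × 707.017484 = 11244.627228

L=707.017 V=11244.627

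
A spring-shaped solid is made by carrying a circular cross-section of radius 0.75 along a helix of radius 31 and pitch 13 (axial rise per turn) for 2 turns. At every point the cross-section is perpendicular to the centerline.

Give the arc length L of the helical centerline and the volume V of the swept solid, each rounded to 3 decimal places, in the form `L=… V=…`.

2πR = 2π·31 = 194.778745
per-turn = √(194.778745² + 13²) = √(37938.7593 + 169) = √38107.7593 = 195.212088
L = 2 × 195.212088 = 390.424176
V = π·0.75² × L = 1.767146 × 390.424176 = 689.936469

L=390.424 V=689.936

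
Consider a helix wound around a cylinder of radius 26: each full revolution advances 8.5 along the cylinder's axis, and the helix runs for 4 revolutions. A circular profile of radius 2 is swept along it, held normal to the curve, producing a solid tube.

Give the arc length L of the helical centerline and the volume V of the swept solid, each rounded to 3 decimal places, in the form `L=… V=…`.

L=654.335 V=8222.619

2πR = 2π·26 = 163.362818
per-turn = √(163.362818² + 8.5²) = √(26687.4103 + 72.25) = √26759.6603 = 163.583802
L = 4 × 163.583802 = 654.335208
V = π·2² × L = 12.566371 × 654.335208 = 8222.618733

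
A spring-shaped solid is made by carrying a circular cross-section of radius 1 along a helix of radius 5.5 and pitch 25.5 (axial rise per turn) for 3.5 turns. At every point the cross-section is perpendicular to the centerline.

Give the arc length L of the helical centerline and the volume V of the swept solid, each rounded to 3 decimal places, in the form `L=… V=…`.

L=150.316 V=472.230

2πR = 2π·5.5 = 34.557519
per-turn = √(34.557519² + 25.5²) = √(1194.2221 + 650.25) = √1844.4721 = 42.947318
L = 3.5 × 42.947318 = 150.315613
V = π·1² × L = 3.141593 × 150.315613 = 472.230427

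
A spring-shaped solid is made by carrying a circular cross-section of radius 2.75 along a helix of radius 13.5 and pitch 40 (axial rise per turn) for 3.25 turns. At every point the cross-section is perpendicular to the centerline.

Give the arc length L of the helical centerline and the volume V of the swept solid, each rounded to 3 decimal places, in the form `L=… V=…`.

L=304.789 V=7241.276

2πR = 2π·13.5 = 84.823002
per-turn = √(84.823002² + 40²) = √(7194.9416 + 1600) = √8794.9416 = 93.781350
L = 3.25 × 93.781350 = 304.789388
V = π·2.75² × L = 23.758294 × 304.789388 = 7241.276011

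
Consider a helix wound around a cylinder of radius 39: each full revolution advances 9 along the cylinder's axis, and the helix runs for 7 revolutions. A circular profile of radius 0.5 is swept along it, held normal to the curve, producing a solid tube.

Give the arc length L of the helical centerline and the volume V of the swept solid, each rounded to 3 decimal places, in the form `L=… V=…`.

2πR = 2π·39 = 245.044227
per-turn = √(245.044227² + 9²) = √(60046.6732 + 81) = √60127.6732 = 245.209448
L = 7 × 245.209448 = 1716.466133
V = π·0.5² × L = 0.785398 × 1716.466133 = 1348.109348

L=1716.466 V=1348.109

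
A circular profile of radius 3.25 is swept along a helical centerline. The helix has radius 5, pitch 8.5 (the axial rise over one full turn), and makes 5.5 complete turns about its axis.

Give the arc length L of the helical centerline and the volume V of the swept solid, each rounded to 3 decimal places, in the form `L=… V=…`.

L=179.000 V=5939.781

2πR = 2π·5 = 31.415927
per-turn = √(31.415927² + 8.5²) = √(986.9604 + 72.25) = √1059.2104 = 32.545513
L = 5.5 × 32.545513 = 179.000324
V = π·3.25² × L = 33.183072 × 179.000324 = 5939.780695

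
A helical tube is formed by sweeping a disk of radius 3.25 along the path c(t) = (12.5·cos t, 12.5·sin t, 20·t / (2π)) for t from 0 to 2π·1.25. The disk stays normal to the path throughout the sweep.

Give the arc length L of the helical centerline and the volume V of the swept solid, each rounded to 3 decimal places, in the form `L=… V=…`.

L=101.308 V=3361.707

2πR = 2π·12.5 = 78.539816
per-turn = √(78.539816² + 20²) = √(6168.5028 + 400) = √6568.5028 = 81.046300
L = 1.25 × 81.046300 = 101.307875
V = π·3.25² × L = 33.183072 × 101.307875 = 3361.706553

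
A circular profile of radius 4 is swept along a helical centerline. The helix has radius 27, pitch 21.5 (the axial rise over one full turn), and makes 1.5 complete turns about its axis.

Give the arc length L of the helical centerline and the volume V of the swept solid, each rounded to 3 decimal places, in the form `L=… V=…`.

2πR = 2π·27 = 169.646003
per-turn = √(169.646003² + 21.5²) = √(28779.7664 + 462.25) = √29242.0164 = 171.002972
L = 1.5 × 171.002972 = 256.504458
V = π·4² × L = 50.265482 × 256.504458 = 12893.320334

L=256.504 V=12893.320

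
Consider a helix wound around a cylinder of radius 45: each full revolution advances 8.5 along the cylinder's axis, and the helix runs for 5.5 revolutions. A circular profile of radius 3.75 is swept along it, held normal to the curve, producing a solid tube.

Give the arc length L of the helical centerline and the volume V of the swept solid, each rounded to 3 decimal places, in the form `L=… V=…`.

2πR = 2π·45 = 282.743339
per-turn = √(282.743339² + 8.5²) = √(79943.7956 + 72.25) = √80016.0456 = 282.871076
L = 5.5 × 282.871076 = 1555.790918
V = π·3.75² × L = 44.178647 × 1555.790918 = 68732.737296

L=1555.791 V=68732.737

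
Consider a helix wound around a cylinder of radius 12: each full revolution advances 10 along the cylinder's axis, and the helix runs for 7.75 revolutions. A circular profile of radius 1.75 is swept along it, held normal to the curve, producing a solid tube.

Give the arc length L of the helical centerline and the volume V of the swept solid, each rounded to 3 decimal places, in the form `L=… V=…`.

L=589.453 V=5671.204

2πR = 2π·12 = 75.398224
per-turn = √(75.398224² + 10²) = √(5684.8921 + 100) = √5784.8921 = 76.058478
L = 7.75 × 76.058478 = 589.453208
V = π·1.75² × L = 9.621128 × 589.453208 = 5671.204466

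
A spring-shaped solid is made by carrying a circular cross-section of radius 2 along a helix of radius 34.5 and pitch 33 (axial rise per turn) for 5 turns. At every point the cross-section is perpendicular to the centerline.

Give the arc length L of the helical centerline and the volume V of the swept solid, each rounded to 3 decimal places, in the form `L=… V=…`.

2πR = 2π·34.5 = 216.769893
per-turn = √(216.769893² + 33²) = √(46989.1866 + 1089) = √48078.1866 = 219.267386
L = 5 × 219.267386 = 1096.336930
V = π·2² × L = 12.566371 × 1096.336930 = 13776.976179

L=1096.337 V=13776.976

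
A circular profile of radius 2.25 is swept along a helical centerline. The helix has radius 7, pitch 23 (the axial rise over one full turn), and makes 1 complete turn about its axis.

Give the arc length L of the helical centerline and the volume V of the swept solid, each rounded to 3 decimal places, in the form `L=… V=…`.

L=49.633 V=789.380

2πR = 2π·7 = 43.982297
per-turn = √(43.982297² + 23²) = √(1934.4425 + 529) = √2463.4425 = 49.633078
L = 1 × 49.633078 = 49.633078
V = π·2.25² × L = 15.904313 × 49.633078 = 789.380003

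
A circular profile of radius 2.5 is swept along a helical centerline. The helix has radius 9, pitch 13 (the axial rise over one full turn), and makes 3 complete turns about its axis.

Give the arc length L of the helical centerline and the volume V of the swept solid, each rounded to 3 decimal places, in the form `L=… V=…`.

2πR = 2π·9 = 56.548668
per-turn = √(56.548668² + 13²) = √(3197.7518 + 169) = √3366.7518 = 58.023718
L = 3 × 58.023718 = 174.071153
V = π·2.5² × L = 19.634954 × 174.071153 = 3417.879104

L=174.071 V=3417.879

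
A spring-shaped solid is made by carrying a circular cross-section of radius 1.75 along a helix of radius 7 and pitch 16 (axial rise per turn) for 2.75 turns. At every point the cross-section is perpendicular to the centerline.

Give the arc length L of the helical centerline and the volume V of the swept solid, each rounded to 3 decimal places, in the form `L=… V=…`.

2πR = 2π·7 = 43.982297
per-turn = √(43.982297² + 16²) = √(1934.4425 + 256) = √2190.4425 = 46.802163
L = 2.75 × 46.802163 = 128.705948
V = π·1.75² × L = 9.621128 × 128.705948 = 1238.296339

L=128.706 V=1238.296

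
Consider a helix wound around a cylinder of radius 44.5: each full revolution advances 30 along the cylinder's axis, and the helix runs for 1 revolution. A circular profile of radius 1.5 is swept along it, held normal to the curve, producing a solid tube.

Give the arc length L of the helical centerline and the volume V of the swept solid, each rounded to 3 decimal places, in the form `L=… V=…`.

2πR = 2π·44.5 = 279.601746
per-turn = √(279.601746² + 30²) = √(78177.1365 + 900) = √79077.1365 = 281.206573
L = 1 × 281.206573 = 281.206573
V = π·1.5² × L = 7.068583 × 281.206573 = 1987.732131

L=281.207 V=1987.732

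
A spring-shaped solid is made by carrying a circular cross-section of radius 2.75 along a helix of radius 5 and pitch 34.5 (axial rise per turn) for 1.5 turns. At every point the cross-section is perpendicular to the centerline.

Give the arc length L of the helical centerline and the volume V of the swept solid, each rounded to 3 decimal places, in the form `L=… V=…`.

2πR = 2π·5 = 31.415927
per-turn = √(31.415927² + 34.5²) = √(986.9604 + 1190.25) = √2177.2104 = 46.660588
L = 1.5 × 46.660588 = 69.990881
V = π·2.75² × L = 23.758294 × 69.990881 = 1662.863970

L=69.991 V=1662.864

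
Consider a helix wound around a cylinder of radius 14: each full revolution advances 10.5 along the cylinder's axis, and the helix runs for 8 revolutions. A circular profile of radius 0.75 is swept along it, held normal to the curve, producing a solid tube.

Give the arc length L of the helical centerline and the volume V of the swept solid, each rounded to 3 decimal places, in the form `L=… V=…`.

2πR = 2π·14 = 87.964594
per-turn = √(87.964594² + 10.5²) = √(7737.7699 + 110.25) = √7848.0199 = 88.589050
L = 8 × 88.589050 = 708.712403
V = π·0.75² × L = 1.767146 × 708.712403 = 1252.398195

L=708.712 V=1252.398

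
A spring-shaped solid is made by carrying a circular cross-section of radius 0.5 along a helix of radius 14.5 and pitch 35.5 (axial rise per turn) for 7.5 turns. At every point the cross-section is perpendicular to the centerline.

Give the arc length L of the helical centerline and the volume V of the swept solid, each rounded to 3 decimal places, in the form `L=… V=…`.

2πR = 2π·14.5 = 91.106187
per-turn = √(91.106187² + 35.5²) = √(8300.3373 + 1260.25) = √9560.5873 = 97.778256
L = 7.5 × 97.778256 = 733.336918
V = π·0.5² × L = 0.785398 × 733.336918 = 575.961469

L=733.337 V=575.961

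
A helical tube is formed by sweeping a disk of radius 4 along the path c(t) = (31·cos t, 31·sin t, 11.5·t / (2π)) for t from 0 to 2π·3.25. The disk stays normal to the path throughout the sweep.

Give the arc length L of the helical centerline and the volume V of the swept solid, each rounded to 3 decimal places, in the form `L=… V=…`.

L=634.133 V=31875.016

2πR = 2π·31 = 194.778745
per-turn = √(194.778745² + 11.5²) = √(37938.7593 + 132.25) = √38071.0093 = 195.117937
L = 3.25 × 195.117937 = 634.133295
V = π·4² × L = 50.265482 × 634.133295 = 31875.016019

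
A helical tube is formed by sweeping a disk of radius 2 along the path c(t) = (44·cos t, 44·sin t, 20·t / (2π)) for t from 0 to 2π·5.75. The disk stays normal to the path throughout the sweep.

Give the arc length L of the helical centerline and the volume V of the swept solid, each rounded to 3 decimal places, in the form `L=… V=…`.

L=1593.800 V=20028.284

2πR = 2π·44 = 276.460154
per-turn = √(276.460154² + 20²) = √(76430.2165 + 400) = √76830.2165 = 277.182641
L = 5.75 × 277.182641 = 1593.800186
V = π·2² × L = 12.566371 × 1593.800186 = 20028.283821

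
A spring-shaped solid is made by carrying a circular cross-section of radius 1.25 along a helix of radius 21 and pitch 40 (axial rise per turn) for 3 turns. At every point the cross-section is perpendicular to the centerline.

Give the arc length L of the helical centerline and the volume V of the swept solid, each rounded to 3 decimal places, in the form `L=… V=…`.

2πR = 2π·21 = 131.946891
per-turn = √(131.946891² + 40²) = √(17409.9822 + 1600) = √19009.9822 = 137.876692
L = 3 × 137.876692 = 413.630076
V = π·1.25² × L = 4.908739 × 413.630076 = 2030.401886

L=413.630 V=2030.402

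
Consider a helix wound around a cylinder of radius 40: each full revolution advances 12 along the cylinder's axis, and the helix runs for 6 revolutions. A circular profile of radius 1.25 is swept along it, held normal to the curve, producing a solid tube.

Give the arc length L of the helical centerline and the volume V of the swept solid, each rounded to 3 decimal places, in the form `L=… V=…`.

L=1509.682 V=7410.636

2πR = 2π·40 = 251.327412
per-turn = √(251.327412² + 12²) = √(63165.4682 + 144) = √63309.4682 = 251.613728
L = 6 × 251.613728 = 1509.682369
V = π·1.25² × L = 4.908739 × 1509.682369 = 7410.635997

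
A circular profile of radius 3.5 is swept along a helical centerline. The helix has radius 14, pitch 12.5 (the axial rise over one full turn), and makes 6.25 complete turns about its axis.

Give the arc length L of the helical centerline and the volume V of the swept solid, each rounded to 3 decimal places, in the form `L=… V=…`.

L=555.302 V=21370.520

2πR = 2π·14 = 87.964594
per-turn = √(87.964594² + 12.5²) = √(7737.7699 + 156.25) = √7894.0199 = 88.848297
L = 6.25 × 88.848297 = 555.301855
V = π·3.5² × L = 38.484510 × 555.301855 = 21370.519804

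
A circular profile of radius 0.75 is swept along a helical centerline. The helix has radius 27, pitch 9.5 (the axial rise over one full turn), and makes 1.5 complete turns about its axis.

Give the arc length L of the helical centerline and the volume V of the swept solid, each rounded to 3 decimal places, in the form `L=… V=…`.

L=254.868 V=450.388

2πR = 2π·27 = 169.646003
per-turn = √(169.646003² + 9.5²) = √(28779.7664 + 90.25) = √28870.0164 = 169.911790
L = 1.5 × 169.911790 = 254.867685
V = π·0.75² × L = 1.767146 × 254.867685 = 450.388377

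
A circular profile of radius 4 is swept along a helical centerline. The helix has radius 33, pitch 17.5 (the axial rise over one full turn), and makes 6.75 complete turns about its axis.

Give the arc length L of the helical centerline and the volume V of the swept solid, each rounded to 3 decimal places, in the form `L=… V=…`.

2πR = 2π·33 = 207.345115
per-turn = √(207.345115² + 17.5²) = √(42991.9968 + 306.25) = √43298.2468 = 208.082308
L = 6.75 × 208.082308 = 1404.555577
V = π·4² × L = 50.265482 × 1404.555577 = 70600.663710

L=1404.556 V=70600.664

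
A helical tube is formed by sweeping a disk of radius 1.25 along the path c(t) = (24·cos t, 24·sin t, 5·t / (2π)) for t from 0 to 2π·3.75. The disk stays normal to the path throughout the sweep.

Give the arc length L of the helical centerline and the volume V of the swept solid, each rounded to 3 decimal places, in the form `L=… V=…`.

2πR = 2π·24 = 150.796447
per-turn = √(150.796447² + 5²) = √(22739.5685 + 25) = √22764.5685 = 150.879318
L = 3.75 × 150.879318 = 565.797442
V = π·1.25² × L = 4.908739 × 565.797442 = 2777.351698

L=565.797 V=2777.352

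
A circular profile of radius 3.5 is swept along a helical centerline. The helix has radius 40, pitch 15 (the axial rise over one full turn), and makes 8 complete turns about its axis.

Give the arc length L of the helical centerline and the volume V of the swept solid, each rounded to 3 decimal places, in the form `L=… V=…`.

2πR = 2π·40 = 251.327412
per-turn = √(251.327412² + 15²) = √(63165.4682 + 225) = √63390.4682 = 251.774638
L = 8 × 251.774638 = 2014.197101
V = π·3.5² × L = 38.484510 × 2014.197101 = 77515.388498

L=2014.197 V=77515.388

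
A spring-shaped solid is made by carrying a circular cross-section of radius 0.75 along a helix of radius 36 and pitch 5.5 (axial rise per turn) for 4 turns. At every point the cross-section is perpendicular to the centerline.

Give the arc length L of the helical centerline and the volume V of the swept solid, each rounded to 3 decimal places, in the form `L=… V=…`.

2πR = 2π·36 = 226.194671
per-turn = √(226.194671² + 5.5²) = √(51164.0292 + 30.25) = √51194.2792 = 226.261528
L = 4 × 226.261528 = 905.046113
V = π·0.75² × L = 1.767146 × 905.046113 = 1599.348499

L=905.046 V=1599.348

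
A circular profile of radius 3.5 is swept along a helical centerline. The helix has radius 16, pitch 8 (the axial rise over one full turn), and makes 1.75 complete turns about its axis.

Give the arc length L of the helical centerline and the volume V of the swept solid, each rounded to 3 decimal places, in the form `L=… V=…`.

L=176.485 V=6791.952

2πR = 2π·16 = 100.530965
per-turn = √(100.530965² + 8²) = √(10106.4749 + 64) = √10170.4749 = 100.848772
L = 1.75 × 100.848772 = 176.485352
V = π·3.5² × L = 38.484510 × 176.485352 = 6791.952288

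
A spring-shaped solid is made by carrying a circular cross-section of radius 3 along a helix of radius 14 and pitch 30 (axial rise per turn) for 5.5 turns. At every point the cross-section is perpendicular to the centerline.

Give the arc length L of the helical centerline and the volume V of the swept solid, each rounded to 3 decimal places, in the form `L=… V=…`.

2πR = 2π·14 = 87.964594
per-turn = √(87.964594² + 30²) = √(7737.7699 + 900) = √8637.7699 = 92.939603
L = 5.5 × 92.939603 = 511.167818
V = π·3² × L = 28.274334 × 511.167818 = 14452.929551

L=511.168 V=14452.930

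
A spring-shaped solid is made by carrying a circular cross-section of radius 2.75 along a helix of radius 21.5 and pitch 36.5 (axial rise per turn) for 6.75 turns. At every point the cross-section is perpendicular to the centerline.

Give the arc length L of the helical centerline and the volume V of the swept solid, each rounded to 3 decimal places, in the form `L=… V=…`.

L=944.545 V=22440.789

2πR = 2π·21.5 = 135.088484
per-turn = √(135.088484² + 36.5²) = √(18248.8985 + 1332.25) = √19581.1485 = 139.932657
L = 6.75 × 139.932657 = 944.545436
V = π·2.75² × L = 23.758294 × 944.545436 = 22440.788578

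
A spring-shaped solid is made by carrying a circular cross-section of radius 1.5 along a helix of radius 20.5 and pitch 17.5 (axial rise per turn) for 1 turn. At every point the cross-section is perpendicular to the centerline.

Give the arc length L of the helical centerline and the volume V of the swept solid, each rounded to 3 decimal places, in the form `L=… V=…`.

2πR = 2π·20.5 = 128.805299
per-turn = √(128.805299² + 17.5²) = √(16590.8050 + 306.25) = √16897.0550 = 129.988673
L = 1 × 129.988673 = 129.988673
V = π·1.5² × L = 7.068583 × 129.988673 = 918.835782

L=129.989 V=918.836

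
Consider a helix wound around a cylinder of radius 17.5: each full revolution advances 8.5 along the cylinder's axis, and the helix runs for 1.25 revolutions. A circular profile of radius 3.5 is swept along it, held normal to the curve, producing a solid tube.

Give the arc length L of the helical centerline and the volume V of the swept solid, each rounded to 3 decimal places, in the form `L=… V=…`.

L=137.855 V=5305.272

2πR = 2π·17.5 = 109.955743
per-turn = √(109.955743² + 8.5²) = √(12090.2654 + 72.25) = √12162.5154 = 110.283795
L = 1.25 × 110.283795 = 137.854743
V = π·3.5² × L = 38.484510 × 137.854743 = 5305.272255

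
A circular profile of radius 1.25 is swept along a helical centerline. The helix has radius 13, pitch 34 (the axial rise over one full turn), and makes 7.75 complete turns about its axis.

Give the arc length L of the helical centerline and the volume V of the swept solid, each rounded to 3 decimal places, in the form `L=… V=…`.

L=685.682 V=3365.836

2πR = 2π·13 = 81.681409
per-turn = √(81.681409² + 34²) = √(6671.8526 + 1156) = √7827.8526 = 88.475152
L = 7.75 × 88.475152 = 685.682430
V = π·1.25² × L = 4.908739 × 685.682430 = 3365.835759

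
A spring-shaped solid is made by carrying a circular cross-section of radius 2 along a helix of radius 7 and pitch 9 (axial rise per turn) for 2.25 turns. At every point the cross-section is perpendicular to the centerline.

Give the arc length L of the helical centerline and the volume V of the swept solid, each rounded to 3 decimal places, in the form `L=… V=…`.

2πR = 2π·7 = 43.982297
per-turn = √(43.982297² + 9²) = √(1934.4425 + 81) = √2015.4425 = 44.893680
L = 2.25 × 44.893680 = 101.010779
V = π·2² × L = 12.566371 × 101.010779 = 1269.338885

L=101.011 V=1269.339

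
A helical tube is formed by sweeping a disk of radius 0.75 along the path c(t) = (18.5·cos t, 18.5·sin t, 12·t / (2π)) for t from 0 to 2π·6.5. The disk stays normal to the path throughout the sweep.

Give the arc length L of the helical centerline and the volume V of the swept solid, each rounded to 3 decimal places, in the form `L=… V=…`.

L=759.569 V=1342.268

2πR = 2π·18.5 = 116.238928
per-turn = √(116.238928² + 12²) = √(13511.4884 + 144) = √13655.4884 = 116.856700
L = 6.5 × 116.856700 = 759.568553
V = π·0.75² × L = 1.767146 × 759.568553 = 1342.268429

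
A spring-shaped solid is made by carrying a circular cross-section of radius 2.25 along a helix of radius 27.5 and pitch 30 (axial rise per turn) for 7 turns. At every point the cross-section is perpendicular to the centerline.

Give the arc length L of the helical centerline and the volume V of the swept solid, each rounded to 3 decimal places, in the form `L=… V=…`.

2πR = 2π·27.5 = 172.787596
per-turn = √(172.787596² + 30²) = √(29855.5533 + 900) = √30755.5533 = 175.372613
L = 7 × 175.372613 = 1227.608289
V = π·2.25² × L = 15.904313 × 1227.608289 = 19524.266242

L=1227.608 V=19524.266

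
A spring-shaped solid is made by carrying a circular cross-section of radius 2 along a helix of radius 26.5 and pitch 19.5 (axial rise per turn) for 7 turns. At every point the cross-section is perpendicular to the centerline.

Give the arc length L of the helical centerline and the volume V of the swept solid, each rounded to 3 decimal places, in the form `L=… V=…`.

2πR = 2π·26.5 = 166.504411
per-turn = √(166.504411² + 19.5²) = √(27723.7188 + 380.25) = √28103.9688 = 167.642384
L = 7 × 167.642384 = 1173.496685
V = π·2² × L = 12.566371 × 1173.496685 = 14746.594257

L=1173.497 V=14746.594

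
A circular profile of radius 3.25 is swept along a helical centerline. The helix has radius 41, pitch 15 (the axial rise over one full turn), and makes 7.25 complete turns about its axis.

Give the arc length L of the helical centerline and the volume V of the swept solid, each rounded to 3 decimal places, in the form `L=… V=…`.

2πR = 2π·41 = 257.610598
per-turn = √(257.610598² + 15²) = √(66363.2200 + 225) = √66588.2200 = 258.046934
L = 7.25 × 258.046934 = 1870.840269
V = π·3.25² × L = 33.183072 × 1870.840269 = 62080.228113

L=1870.840 V=62080.228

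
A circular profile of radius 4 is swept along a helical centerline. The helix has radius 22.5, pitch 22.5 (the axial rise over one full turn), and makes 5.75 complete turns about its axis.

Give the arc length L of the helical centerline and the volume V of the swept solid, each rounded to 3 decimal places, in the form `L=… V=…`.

L=823.118 V=41374.426

2πR = 2π·22.5 = 141.371669
per-turn = √(141.371669² + 22.5²) = √(19985.9489 + 506.25) = √20492.1989 = 143.150965
L = 5.75 × 143.150965 = 823.118051
V = π·4² × L = 50.265482 × 823.118051 = 41374.425973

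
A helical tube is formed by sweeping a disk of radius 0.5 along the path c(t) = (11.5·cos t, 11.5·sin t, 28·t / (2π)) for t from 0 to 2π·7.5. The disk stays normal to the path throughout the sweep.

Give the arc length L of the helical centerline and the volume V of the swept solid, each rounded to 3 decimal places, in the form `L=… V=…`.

2πR = 2π·11.5 = 72.256631
per-turn = √(72.256631² + 28²) = √(5221.0207 + 784) = √6005.0207 = 77.492069
L = 7.5 × 77.492069 = 581.190516
V = π·0.5² × L = 0.785398 × 581.190516 = 456.465964

L=581.191 V=456.466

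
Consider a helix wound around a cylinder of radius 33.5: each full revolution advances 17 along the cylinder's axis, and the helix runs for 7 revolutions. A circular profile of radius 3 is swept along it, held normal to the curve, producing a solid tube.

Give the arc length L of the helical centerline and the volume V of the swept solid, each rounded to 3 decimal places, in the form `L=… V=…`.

L=1478.205 V=41795.252

2πR = 2π·33.5 = 210.486708
per-turn = √(210.486708² + 17²) = √(44304.6542 + 289) = √44593.6542 = 211.172096
L = 7 × 211.172096 = 1478.204672
V = π·3² × L = 28.274334 × 1478.204672 = 41795.252455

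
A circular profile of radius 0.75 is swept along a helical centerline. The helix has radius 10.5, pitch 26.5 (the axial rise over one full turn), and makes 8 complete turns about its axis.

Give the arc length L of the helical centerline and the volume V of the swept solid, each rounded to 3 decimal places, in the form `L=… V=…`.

2πR = 2π·10.5 = 65.973446
per-turn = √(65.973446² + 26.5²) = √(4352.4955 + 702.25) = √5054.7455 = 71.096734
L = 8 × 71.096734 = 568.773869
V = π·0.75² × L = 1.767146 × 568.773869 = 1005.106393

L=568.774 V=1005.106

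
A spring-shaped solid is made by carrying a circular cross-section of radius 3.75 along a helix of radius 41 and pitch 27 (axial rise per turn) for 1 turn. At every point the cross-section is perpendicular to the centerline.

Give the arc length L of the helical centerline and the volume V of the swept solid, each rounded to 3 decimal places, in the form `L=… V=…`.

2πR = 2π·41 = 257.610598
per-turn = √(257.610598² + 27²) = √(66363.2200 + 729) = √67092.2200 = 259.021659
L = 1 × 259.021659 = 259.021659
V = π·3.75² × L = 44.178647 × 259.021659 = 11443.226372

L=259.022 V=11443.226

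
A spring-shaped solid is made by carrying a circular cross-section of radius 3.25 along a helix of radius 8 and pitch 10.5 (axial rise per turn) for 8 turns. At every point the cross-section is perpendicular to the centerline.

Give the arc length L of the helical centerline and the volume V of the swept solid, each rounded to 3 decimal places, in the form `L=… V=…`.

2πR = 2π·8 = 50.265482
per-turn = √(50.265482² + 10.5²) = √(2526.6187 + 110.25) = √2636.8687 = 51.350450
L = 8 × 51.350450 = 410.803601
V = π·3.25² × L = 33.183072 × 410.803601 = 13631.725632

L=410.804 V=13631.726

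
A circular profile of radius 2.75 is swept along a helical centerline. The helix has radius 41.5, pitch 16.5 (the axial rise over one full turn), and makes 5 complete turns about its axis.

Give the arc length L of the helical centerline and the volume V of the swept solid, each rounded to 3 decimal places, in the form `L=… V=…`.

2πR = 2π·41.5 = 260.752190
per-turn = √(260.752190² + 16.5²) = √(67991.7047 + 272.25) = √68263.9547 = 261.273716
L = 5 × 261.273716 = 1306.368580
V = π·2.75² × L = 23.758294 × 1306.368580 = 31037.089385

L=1306.369 V=31037.089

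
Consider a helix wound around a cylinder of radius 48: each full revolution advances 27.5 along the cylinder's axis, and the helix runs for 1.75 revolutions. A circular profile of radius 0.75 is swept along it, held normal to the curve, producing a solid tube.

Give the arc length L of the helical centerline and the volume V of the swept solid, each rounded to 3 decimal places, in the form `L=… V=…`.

L=529.977 V=936.547

2πR = 2π·48 = 301.592895
per-turn = √(301.592895² + 27.5²) = √(90958.2742 + 756.25) = √91714.5242 = 302.844059
L = 1.75 × 302.844059 = 529.977104
V = π·0.75² × L = 1.767146 × 529.977104 = 936.546848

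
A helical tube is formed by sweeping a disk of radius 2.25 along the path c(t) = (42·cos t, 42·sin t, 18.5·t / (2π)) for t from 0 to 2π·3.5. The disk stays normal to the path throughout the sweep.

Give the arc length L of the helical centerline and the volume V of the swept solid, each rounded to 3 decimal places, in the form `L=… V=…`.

L=925.895 V=14725.725

2πR = 2π·42 = 263.893783
per-turn = √(263.893783² + 18.5²) = √(69639.9287 + 342.25) = √69982.1787 = 264.541450
L = 3.5 × 264.541450 = 925.895074
V = π·2.25² × L = 15.904313 × 925.895074 = 14725.724889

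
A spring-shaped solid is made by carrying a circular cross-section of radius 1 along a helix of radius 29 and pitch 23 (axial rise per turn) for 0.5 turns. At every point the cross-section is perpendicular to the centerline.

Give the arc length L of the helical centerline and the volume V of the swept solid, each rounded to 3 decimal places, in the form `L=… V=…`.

2πR = 2π·29 = 182.212374
per-turn = √(182.212374² + 23²) = √(33201.3492 + 529) = √33730.3492 = 183.658240
L = 0.5 × 183.658240 = 91.829120
V = π·1² × L = 3.141593 × 91.829120 = 288.489689

L=91.829 V=288.490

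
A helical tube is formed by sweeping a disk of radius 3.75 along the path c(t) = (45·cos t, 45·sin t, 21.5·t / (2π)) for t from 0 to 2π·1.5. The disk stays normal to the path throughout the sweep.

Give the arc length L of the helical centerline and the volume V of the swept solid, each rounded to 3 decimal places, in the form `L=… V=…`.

L=425.339 V=18790.919

2πR = 2π·45 = 282.743339
per-turn = √(282.743339² + 21.5²) = √(79943.7956 + 462.25) = √80406.0456 = 283.559598
L = 1.5 × 283.559598 = 425.339397
V = π·3.75² × L = 44.178647 × 425.339397 = 18790.918947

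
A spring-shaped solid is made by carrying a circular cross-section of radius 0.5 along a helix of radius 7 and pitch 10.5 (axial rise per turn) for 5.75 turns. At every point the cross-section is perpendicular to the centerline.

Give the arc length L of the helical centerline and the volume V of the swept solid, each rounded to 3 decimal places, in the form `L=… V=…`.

L=260.005 V=204.208

2πR = 2π·7 = 43.982297
per-turn = √(43.982297² + 10.5²) = √(1934.4425 + 110.25) = √2044.6925 = 45.218276
L = 5.75 × 45.218276 = 260.005086
V = π·0.5² × L = 0.785398 × 260.005086 = 204.207517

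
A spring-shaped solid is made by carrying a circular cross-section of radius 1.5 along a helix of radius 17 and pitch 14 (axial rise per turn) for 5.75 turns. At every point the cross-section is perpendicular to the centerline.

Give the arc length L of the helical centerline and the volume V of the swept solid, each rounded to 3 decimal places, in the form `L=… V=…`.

2πR = 2π·17 = 106.814150
per-turn = √(106.814150² + 14²) = √(11409.2627 + 196) = √11605.2627 = 107.727725
L = 5.75 × 107.727725 = 619.434418
V = π·1.5² × L = 7.068583 × 619.434418 = 4378.523885

L=619.434 V=4378.524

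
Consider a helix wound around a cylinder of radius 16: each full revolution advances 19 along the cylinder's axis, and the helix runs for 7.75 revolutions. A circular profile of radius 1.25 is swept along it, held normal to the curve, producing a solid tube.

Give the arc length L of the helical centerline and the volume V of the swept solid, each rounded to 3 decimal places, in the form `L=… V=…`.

L=792.908 V=3892.177

2πR = 2π·16 = 100.530965
per-turn = √(100.530965² + 19²) = √(10106.4749 + 361) = √10467.4749 = 102.310678
L = 7.75 × 102.310678 = 792.907757
V = π·1.25² × L = 4.908739 × 792.907757 = 3892.176852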